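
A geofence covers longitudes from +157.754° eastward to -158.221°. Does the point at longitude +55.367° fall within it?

No

Band width going east from +157.754° to -158.221°: ((-158.221 − 157.754) mod 360) = 44.025°.
Offset of +55.367° east of the west edge: ((55.367 − 157.754) mod 360) = 257.613°.
257.613° > 44.025° ⇒ outside.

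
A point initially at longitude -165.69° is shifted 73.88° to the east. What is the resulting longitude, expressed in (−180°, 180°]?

-91.81°

Start at -165.69°; shift +73.88° → -91.81°.
-91.81° already lies in (−180°, 180°].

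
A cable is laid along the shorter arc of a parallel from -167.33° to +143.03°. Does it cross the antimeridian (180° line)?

Naïve |143.03 − -167.33| = 310.36° > 180°, so the shorter arc goes the other way round — across 180°.
Signed shortest Δλ = ((143.03 − -167.33 + 180) mod 360) − 180 = -49.64°.
Going west by 49.64° from -167.33° passes through 180° before reaching +143.03°.

Yes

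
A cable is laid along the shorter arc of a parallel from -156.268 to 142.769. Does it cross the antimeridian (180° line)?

Yes

Naïve |142.769 − -156.268| = 299.037° > 180°, so the shorter arc goes the other way round — across 180°.
Signed shortest Δλ = ((142.769 − -156.268 + 180) mod 360) − 180 = -60.963°.
Going west by 60.963° from -156.268° passes through 180° before reaching +142.769°.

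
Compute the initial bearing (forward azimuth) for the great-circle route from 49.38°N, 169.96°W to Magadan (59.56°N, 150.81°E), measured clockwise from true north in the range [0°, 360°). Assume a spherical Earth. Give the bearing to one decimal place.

309.4°

Δλ = 150.81 − -169.96 = 320.77°; wrapped into (−180°, 180°]: -39.23°.
θ = atan2( sin Δλ · cos φ₂ , cos φ₁ · sin φ₂ − sin φ₁ · cos φ₂ · cos Δλ )
  = atan2(-0.32041, 0.26342) = -50.576° → normalised to [0°, 360°): 309.424°.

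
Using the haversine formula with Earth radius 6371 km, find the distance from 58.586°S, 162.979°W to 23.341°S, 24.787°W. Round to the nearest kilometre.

Δλ = -24.787 − -162.979 = 138.192°.
Δφ = -23.341 − -58.586 = 35.245°.
a = sin²(Δφ/2) + cos φ₁ · cos φ₂ · sin²(Δλ/2) = 0.509292.
c = 2·atan2(√a, √(1−a)) = 1.58938 rad → d = 6371·c ≈ 10125.95 km.

10126 km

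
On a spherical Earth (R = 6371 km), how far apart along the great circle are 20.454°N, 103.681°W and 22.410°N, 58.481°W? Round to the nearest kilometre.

4666 km

Δλ = -58.481 − -103.681 = 45.200°.
Δφ = 22.410 − 20.454 = 1.956°.
a = sin²(Δφ/2) + cos φ₁ · cos φ₂ · sin²(Δλ/2) = 0.128213.
c = 2·atan2(√a, √(1−a)) = 0.73240 rad → d = 6371·c ≈ 4666.11 km.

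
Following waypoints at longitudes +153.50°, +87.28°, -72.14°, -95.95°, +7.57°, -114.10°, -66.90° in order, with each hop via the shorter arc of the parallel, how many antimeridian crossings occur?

0

Leg 1: +153.50° → +87.28°, shortest Δλ = -66.22° (west) — does not cross 180°.
Leg 2: +87.28° → -72.14°, shortest Δλ = -159.42° (west) — does not cross 180°.
Leg 3: -72.14° → -95.95°, shortest Δλ = -23.81° (west) — does not cross 180°.
Leg 4: -95.95° → +7.57°, shortest Δλ = 103.52° (east) — does not cross 180°.
Leg 5: +7.57° → -114.10°, shortest Δλ = -121.67° (west) — does not cross 180°.
Leg 6: -114.10° → -66.90°, shortest Δλ = 47.2° (east) — does not cross 180°.
Total crossings: 0.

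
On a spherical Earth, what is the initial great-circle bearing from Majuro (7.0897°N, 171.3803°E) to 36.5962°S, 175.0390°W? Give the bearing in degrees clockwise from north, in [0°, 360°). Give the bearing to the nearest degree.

Δλ = -175.0390 − 171.3803 = -346.4193°; wrapped into (−180°, 180°]: 13.5807°.
θ = atan2( sin Δλ · cos φ₂ , cos φ₁ · sin φ₂ − sin φ₁ · cos φ₂ · cos Δλ )
  = atan2(0.18852, -0.68793) = 164.675° → normalised to [0°, 360°): 164.675°.

165°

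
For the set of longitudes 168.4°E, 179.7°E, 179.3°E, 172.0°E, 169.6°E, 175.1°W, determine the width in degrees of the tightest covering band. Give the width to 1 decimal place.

16.5°

Sort the longitudes: -175.1°, +168.4°, +169.6°, +172.0°, +179.3°, +179.7°.
Eastward gaps between consecutive values (wrapping around): 343.5°, 1.2°, 2.4°, 7.3°, 0.4°, 5.2°.
Largest gap = 343.5° ⇒ minimal covering band is its complement: 360° − 343.5° = 16.5°.
Band runs from +168.4° eastward to -175.1°, crossing the antimeridian.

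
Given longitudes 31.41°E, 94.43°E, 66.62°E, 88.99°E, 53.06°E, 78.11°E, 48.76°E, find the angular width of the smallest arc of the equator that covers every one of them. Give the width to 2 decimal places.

63.02°

Sort the longitudes: +31.41°, +48.76°, +53.06°, +66.62°, +78.11°, +88.99°, +94.43°.
Eastward gaps between consecutive values (wrapping around): 17.35°, 4.30°, 13.56°, 11.49°, 10.88°, 5.44°, 296.98°.
Largest gap = 296.98° ⇒ minimal covering band is its complement: 360° − 296.98° = 63.02°.
Band runs from +31.41° eastward to +94.43°.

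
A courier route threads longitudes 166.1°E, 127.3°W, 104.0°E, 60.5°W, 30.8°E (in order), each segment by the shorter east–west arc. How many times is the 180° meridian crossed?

Leg 1: +166.1° → -127.3°, shortest Δλ = 66.6° (east) — crosses 180°.
Leg 2: -127.3° → +104.0°, shortest Δλ = -128.7° (west) — crosses 180°.
Leg 3: +104.0° → -60.5°, shortest Δλ = -164.5° (west) — does not cross 180°.
Leg 4: -60.5° → +30.8°, shortest Δλ = 91.3° (east) — does not cross 180°.
Total crossings: 2.

2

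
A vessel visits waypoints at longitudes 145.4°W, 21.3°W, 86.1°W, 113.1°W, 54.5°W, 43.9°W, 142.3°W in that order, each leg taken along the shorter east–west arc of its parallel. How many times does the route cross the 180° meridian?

Leg 1: -145.4° → -21.3°, shortest Δλ = 124.1° (east) — does not cross 180°.
Leg 2: -21.3° → -86.1°, shortest Δλ = -64.8° (west) — does not cross 180°.
Leg 3: -86.1° → -113.1°, shortest Δλ = -27.0° (west) — does not cross 180°.
Leg 4: -113.1° → -54.5°, shortest Δλ = 58.6° (east) — does not cross 180°.
Leg 5: -54.5° → -43.9°, shortest Δλ = 10.6° (east) — does not cross 180°.
Leg 6: -43.9° → -142.3°, shortest Δλ = -98.4° (west) — does not cross 180°.
Total crossings: 0.

0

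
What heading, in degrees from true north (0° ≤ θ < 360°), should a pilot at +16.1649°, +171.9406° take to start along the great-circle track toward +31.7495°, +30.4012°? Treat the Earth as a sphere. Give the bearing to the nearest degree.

Δλ = 30.4012 − 171.9406 = -141.5394°.
θ = atan2( sin Δλ · cos φ₂ , cos φ₁ · sin φ₂ − sin φ₁ · cos φ₂ · cos Δλ )
  = atan2(-0.52890, 0.69078) = -37.440° → normalised to [0°, 360°): 322.560°.

323°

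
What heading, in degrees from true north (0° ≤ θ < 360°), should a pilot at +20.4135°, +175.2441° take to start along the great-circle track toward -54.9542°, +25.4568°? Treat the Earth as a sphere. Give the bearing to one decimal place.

205.9°

Δλ = 25.4568 − 175.2441 = -149.7873°.
θ = atan2( sin Δλ · cos φ₂ , cos φ₁ · sin φ₂ − sin φ₁ · cos φ₂ · cos Δλ )
  = atan2(-0.28896, -0.59420) = -154.066° → normalised to [0°, 360°): 205.934°.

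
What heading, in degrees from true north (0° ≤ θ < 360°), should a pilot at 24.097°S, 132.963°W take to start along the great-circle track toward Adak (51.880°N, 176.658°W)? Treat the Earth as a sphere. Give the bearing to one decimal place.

334.7°

Δλ = -176.658 − -132.963 = -43.695°.
θ = atan2( sin Δλ · cos φ₂ , cos φ₁ · sin φ₂ − sin φ₁ · cos φ₂ · cos Δλ )
  = atan2(-0.42645, 0.90039) = -25.344° → normalised to [0°, 360°): 334.656°.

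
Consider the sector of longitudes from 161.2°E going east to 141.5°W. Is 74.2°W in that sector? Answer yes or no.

No

Band width going east from +161.2° to -141.5°: ((-141.5 − 161.2) mod 360) = 57.3°.
Offset of -74.2° east of the west edge: ((-74.2 − 161.2) mod 360) = 124.6°.
124.6° > 57.3° ⇒ outside.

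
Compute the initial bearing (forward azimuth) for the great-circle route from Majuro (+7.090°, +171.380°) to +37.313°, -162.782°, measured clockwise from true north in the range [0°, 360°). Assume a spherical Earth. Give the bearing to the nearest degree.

34°

Δλ = -162.782 − 171.380 = -334.162°; wrapped into (−180°, 180°]: 25.838°.
θ = atan2( sin Δλ · cos φ₂ , cos φ₁ · sin φ₂ − sin φ₁ · cos φ₂ · cos Δλ )
  = atan2(0.34663, 0.51318) = 34.037° → normalised to [0°, 360°): 34.037°.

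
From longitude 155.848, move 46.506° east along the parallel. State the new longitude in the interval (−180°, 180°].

-157.646°

Start at +155.848°; shift +46.506° → +202.354°.
+202.354° lies outside (−180°, 180°]; subtract 360° → -157.646°.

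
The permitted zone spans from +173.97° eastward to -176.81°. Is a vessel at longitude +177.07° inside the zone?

Band width going east from +173.97° to -176.81°: ((-176.81 − 173.97) mod 360) = 9.22°.
Offset of +177.07° east of the west edge: ((177.07 − 173.97) mod 360) = 3.10°.
3.10° ≤ 9.22° ⇒ inside.

Yes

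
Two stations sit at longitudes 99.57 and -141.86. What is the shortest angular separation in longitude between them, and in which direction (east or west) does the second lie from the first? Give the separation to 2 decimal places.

118.57° east

Raw difference: -141.86 − 99.57 = -241.43°.
Normalise into (−180°, 180°]: -241.43° + 360° = 118.57°.
Positive ⇒ the second point lies to the east; separation 118.57°.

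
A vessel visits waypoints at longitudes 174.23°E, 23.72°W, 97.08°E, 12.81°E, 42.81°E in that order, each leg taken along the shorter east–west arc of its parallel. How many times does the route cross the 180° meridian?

1

Leg 1: +174.23° → -23.72°, shortest Δλ = 162.05° (east) — crosses 180°.
Leg 2: -23.72° → +97.08°, shortest Δλ = 120.8° (east) — does not cross 180°.
Leg 3: +97.08° → +12.81°, shortest Δλ = -84.27° (west) — does not cross 180°.
Leg 4: +12.81° → +42.81°, shortest Δλ = 30.0° (east) — does not cross 180°.
Total crossings: 1.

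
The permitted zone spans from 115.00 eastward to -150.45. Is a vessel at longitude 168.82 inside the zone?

Yes

Band width going east from +115.00° to -150.45°: ((-150.45 − 115.00) mod 360) = 94.55°.
Offset of +168.82° east of the west edge: ((168.82 − 115.00) mod 360) = 53.82°.
53.82° ≤ 94.55° ⇒ inside.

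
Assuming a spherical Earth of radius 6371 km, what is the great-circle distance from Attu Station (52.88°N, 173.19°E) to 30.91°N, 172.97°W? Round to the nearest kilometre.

2687 km

Δλ = -172.97 − 173.19 = -346.16°; wrapped into (−180°, 180°]: 13.84°.
Δφ = 30.91 − 52.88 = -21.97°.
a = sin²(Δφ/2) + cos φ₁ · cos φ₂ · sin²(Δλ/2) = 0.043826.
c = 2·atan2(√a, √(1−a)) = 0.42181 rad → d = 6371·c ≈ 2687.38 km.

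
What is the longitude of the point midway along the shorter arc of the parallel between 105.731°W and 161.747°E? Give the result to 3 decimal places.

Signed shortest Δλ from -105.731° to +161.747° is -92.522°.
Midpoint longitude = -105.731° + (-92.522°)/2 = -105.731° − 46.261° = -151.992°.
(The naïve average (-105.731 + +161.747)/2 = 28.008° is on the wrong side of the globe.)

151.992°W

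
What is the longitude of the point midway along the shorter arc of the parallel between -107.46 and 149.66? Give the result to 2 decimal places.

Signed shortest Δλ from -107.46° to +149.66° is -102.88°.
Midpoint longitude = -107.46° + (-102.88°)/2 = -107.46° − 51.44° = -158.90°.
(The naïve average (-107.46 + +149.66)/2 = 21.1° is on the wrong side of the globe.)

-158.90°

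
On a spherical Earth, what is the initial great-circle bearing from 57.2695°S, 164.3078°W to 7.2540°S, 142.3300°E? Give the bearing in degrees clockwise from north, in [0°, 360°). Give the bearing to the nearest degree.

Δλ = 142.3300 − -164.3078 = 306.6378°; wrapped into (−180°, 180°]: -53.3622°.
θ = atan2( sin Δλ · cos φ₂ , cos φ₁ · sin φ₂ − sin φ₁ · cos φ₂ · cos Δλ )
  = atan2(-0.79600, 0.42971) = -61.638° → normalised to [0°, 360°): 298.362°.

298°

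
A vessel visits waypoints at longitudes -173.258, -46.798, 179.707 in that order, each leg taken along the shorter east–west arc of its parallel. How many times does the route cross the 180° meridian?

1

Leg 1: -173.258° → -46.798°, shortest Δλ = 126.46° (east) — does not cross 180°.
Leg 2: -46.798° → +179.707°, shortest Δλ = -133.495° (west) — crosses 180°.
Total crossings: 1.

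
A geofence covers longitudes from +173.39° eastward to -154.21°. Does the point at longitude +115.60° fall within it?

No

Band width going east from +173.39° to -154.21°: ((-154.21 − 173.39) mod 360) = 32.40°.
Offset of +115.60° east of the west edge: ((115.60 − 173.39) mod 360) = 302.21°.
302.21° > 32.40° ⇒ outside.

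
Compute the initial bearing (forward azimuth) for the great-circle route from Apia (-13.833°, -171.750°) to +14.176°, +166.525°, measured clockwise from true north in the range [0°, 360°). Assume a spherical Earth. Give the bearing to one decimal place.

321.6°

Δλ = 166.525 − -171.750 = 338.275°; wrapped into (−180°, 180°]: -21.725°.
θ = atan2( sin Δλ · cos φ₂ , cos φ₁ · sin φ₂ − sin φ₁ · cos φ₂ · cos Δλ )
  = atan2(-0.35888, 0.45314) = -38.378° → normalised to [0°, 360°): 321.622°.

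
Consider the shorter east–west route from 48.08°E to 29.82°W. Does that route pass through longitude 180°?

No

Signed shortest Δλ = ((-29.82 − 48.08 + 180) mod 360) − 180 = -77.9°.
Going west by 77.9° from +48.08° reaches -29.82° without touching 180°.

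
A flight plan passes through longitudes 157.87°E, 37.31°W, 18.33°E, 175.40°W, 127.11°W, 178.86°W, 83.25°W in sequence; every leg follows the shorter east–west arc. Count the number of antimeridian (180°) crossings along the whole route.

Leg 1: +157.87° → -37.31°, shortest Δλ = 164.82° (east) — crosses 180°.
Leg 2: -37.31° → +18.33°, shortest Δλ = 55.64° (east) — does not cross 180°.
Leg 3: +18.33° → -175.40°, shortest Δλ = 166.27° (east) — crosses 180°.
Leg 4: -175.40° → -127.11°, shortest Δλ = 48.29° (east) — does not cross 180°.
Leg 5: -127.11° → -178.86°, shortest Δλ = -51.75° (west) — does not cross 180°.
Leg 6: -178.86° → -83.25°, shortest Δλ = 95.61° (east) — does not cross 180°.
Total crossings: 2.

2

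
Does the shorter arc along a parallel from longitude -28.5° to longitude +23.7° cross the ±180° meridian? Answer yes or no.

No

Signed shortest Δλ = ((23.7 − -28.5 + 180) mod 360) − 180 = 52.2°.
Going east by 52.2° from -28.5° reaches +23.7° without touching 180°.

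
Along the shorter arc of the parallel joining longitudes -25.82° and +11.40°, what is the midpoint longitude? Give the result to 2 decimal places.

-7.21°

Signed shortest Δλ from -25.82° to +11.40° is +37.22°.
Midpoint longitude = -25.82° + (+37.22°)/2 = -25.82° + 18.61° = -7.21°.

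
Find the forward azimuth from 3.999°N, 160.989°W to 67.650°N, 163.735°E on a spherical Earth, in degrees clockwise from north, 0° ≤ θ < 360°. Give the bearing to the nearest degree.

346°

Δλ = 163.735 − -160.989 = 324.724°; wrapped into (−180°, 180°]: -35.276°.
θ = atan2( sin Δλ · cos φ₂ , cos φ₁ · sin φ₂ − sin φ₁ · cos φ₂ · cos Δλ )
  = atan2(-0.21961, 0.90098) = -13.698° → normalised to [0°, 360°): 346.302°.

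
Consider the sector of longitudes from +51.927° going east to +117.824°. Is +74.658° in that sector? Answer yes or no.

Yes

Band width going east from +51.927° to +117.824°: ((117.824 − 51.927) mod 360) = 65.897°.
Offset of +74.658° east of the west edge: ((74.658 − 51.927) mod 360) = 22.731°.
22.731° ≤ 65.897° ⇒ inside.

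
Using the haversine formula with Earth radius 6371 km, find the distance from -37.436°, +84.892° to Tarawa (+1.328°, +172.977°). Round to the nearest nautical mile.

Δλ = 172.977 − 84.892 = 88.085°.
Δφ = 1.328 − -37.436 = 38.764°.
a = sin²(Δφ/2) + cos φ₁ · cos φ₂ · sin²(Δλ/2) = 0.493781.
c = 2·atan2(√a, √(1−a)) = 1.55836 rad → d = 6371·c ≈ 9928.29 km ≈ 5360.85 nmi.

5361 nmi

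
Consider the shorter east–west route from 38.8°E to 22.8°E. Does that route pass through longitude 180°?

Signed shortest Δλ = ((22.8 − 38.8 + 180) mod 360) − 180 = -16.0°.
Going west by 16.0° from +38.8° reaches +22.8° without touching 180°.

No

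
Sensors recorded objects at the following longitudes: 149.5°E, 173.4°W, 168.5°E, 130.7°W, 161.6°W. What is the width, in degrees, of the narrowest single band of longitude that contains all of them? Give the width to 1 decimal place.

79.8°

Sort the longitudes: -173.4°, -161.6°, -130.7°, +149.5°, +168.5°.
Eastward gaps between consecutive values (wrapping around): 11.8°, 30.9°, 280.2°, 19.0°, 18.1°.
Largest gap = 280.2° ⇒ minimal covering band is its complement: 360° − 280.2° = 79.8°.
Band runs from +149.5° eastward to -130.7°, crossing the antimeridian.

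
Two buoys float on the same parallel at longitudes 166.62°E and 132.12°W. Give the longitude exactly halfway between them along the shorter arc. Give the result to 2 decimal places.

162.75°W

Signed shortest Δλ from +166.62° to -132.12° is +61.26°.
Midpoint longitude = +166.62° + (+61.26°)/2 = +166.62° + 30.63° = +197.25°.
Normalise into (−180°, 180°]: -162.75°.
(The naïve average (+166.62 + -132.12)/2 = 17.25° is on the wrong side of the globe.)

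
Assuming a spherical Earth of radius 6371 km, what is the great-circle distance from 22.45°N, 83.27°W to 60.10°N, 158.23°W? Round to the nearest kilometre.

7030 km

Δλ = -158.23 − -83.27 = -74.96°.
Δφ = 60.10 − 22.45 = 37.65°.
a = sin²(Δφ/2) + cos φ₁ · cos φ₂ · sin²(Δλ/2) = 0.274701.
c = 2·atan2(√a, √(1−a)) = 1.10336 rad → d = 6371·c ≈ 7029.51 km.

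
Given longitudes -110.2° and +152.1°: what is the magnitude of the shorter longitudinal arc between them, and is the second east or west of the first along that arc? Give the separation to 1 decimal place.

Raw difference: 152.1 − -110.2 = 262.3°.
Normalise into (−180°, 180°]: 262.3° − 360° = -97.7°.
Negative ⇒ the second point lies to the west; separation 97.7°.

97.7° west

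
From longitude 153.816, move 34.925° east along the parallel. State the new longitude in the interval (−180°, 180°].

-171.259°

Start at +153.816°; shift +34.925° → +188.741°.
+188.741° lies outside (−180°, 180°]; subtract 360° → -171.259°.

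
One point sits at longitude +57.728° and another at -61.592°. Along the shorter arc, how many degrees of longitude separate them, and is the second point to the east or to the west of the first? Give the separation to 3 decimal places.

Raw difference: -61.592 − 57.728 = -119.32°.
Normalise into (−180°, 180°]: -119.32° stays -119.32°.
Negative ⇒ the second point lies to the west; separation 119.320°.

119.320° west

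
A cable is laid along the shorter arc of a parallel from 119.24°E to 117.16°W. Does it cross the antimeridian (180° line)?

Naïve |-117.16 − 119.24| = 236.4° > 180°, so the shorter arc goes the other way round — across 180°.
Signed shortest Δλ = ((-117.16 − 119.24 + 180) mod 360) − 180 = 123.6°.
Going east by 123.6° from +119.24° passes through 180° before reaching -117.16°.

Yes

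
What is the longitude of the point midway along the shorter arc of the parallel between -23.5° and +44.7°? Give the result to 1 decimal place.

+10.6°

Signed shortest Δλ from -23.5° to +44.7° is +68.2°.
Midpoint longitude = -23.5° + (+68.2°)/2 = -23.5° + 34.1° = +10.6°.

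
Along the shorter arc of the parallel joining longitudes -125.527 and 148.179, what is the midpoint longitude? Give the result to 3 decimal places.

Signed shortest Δλ from -125.527° to +148.179° is -86.294°.
Midpoint longitude = -125.527° + (-86.294°)/2 = -125.527° − 43.147° = -168.674°.
(The naïve average (-125.527 + +148.179)/2 = 11.326° is on the wrong side of the globe.)

-168.674°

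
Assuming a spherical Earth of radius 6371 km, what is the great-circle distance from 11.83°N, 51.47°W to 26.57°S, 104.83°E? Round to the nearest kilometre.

Δλ = 104.83 − -51.47 = 156.30°.
Δφ = -26.57 − 11.83 = -38.40°.
a = sin²(Δφ/2) + cos φ₁ · cos φ₂ · sin²(Δλ/2) = 0.946631.
c = 2·atan2(√a, √(1−a)) = 2.67535 rad → d = 6371·c ≈ 17044.63 km.

17045 km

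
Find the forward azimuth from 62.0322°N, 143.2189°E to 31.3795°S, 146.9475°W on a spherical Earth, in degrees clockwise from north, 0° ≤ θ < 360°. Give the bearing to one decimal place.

Δλ = -146.9475 − 143.2189 = -290.1664°; wrapped into (−180°, 180°]: 69.8336°.
θ = atan2( sin Δλ · cos φ₂ , cos φ₁ · sin φ₂ − sin φ₁ · cos φ₂ · cos Δλ )
  = atan2(0.80140, -0.50415) = 122.173° → normalised to [0°, 360°): 122.173°.

122.2°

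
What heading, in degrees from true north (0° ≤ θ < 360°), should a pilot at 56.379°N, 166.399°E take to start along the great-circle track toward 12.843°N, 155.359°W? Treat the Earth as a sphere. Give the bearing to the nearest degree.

130°

Δλ = -155.359 − 166.399 = -321.758°; wrapped into (−180°, 180°]: 38.242°.
θ = atan2( sin Δλ · cos φ₂ , cos φ₁ · sin φ₂ − sin φ₁ · cos φ₂ · cos Δλ )
  = atan2(0.60350, -0.51458) = 130.453° → normalised to [0°, 360°): 130.453°.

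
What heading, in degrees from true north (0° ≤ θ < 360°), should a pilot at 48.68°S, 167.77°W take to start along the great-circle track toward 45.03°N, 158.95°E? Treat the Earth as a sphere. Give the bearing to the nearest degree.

337°

Δλ = 158.95 − -167.77 = 326.72°; wrapped into (−180°, 180°]: -33.28°.
θ = atan2( sin Δλ · cos φ₂ , cos φ₁ · sin φ₂ − sin φ₁ · cos φ₂ · cos Δλ )
  = atan2(-0.38781, 0.91086) = -23.062° → normalised to [0°, 360°): 336.938°.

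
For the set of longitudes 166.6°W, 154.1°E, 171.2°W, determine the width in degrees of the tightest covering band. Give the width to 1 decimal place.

Sort the longitudes: -171.2°, -166.6°, +154.1°.
Eastward gaps between consecutive values (wrapping around): 4.6°, 320.7°, 34.7°.
Largest gap = 320.7° ⇒ minimal covering band is its complement: 360° − 320.7° = 39.3°.
Band runs from +154.1° eastward to -166.6°, crossing the antimeridian.

39.3°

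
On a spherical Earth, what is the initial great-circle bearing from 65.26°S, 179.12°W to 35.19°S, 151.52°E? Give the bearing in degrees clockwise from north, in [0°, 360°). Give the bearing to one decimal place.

315.4°

Δλ = 151.52 − -179.12 = 330.64°; wrapped into (−180°, 180°]: -29.36°.
θ = atan2( sin Δλ · cos φ₂ , cos φ₁ · sin φ₂ − sin φ₁ · cos φ₂ · cos Δλ )
  = atan2(-0.40069, 0.40572) = -44.643° → normalised to [0°, 360°): 315.357°.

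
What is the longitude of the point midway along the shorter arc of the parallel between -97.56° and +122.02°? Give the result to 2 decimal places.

-167.77°

Signed shortest Δλ from -97.56° to +122.02° is -140.42°.
Midpoint longitude = -97.56° + (-140.42°)/2 = -97.56° − 70.21° = -167.77°.
(The naïve average (-97.56 + +122.02)/2 = 12.23° is on the wrong side of the globe.)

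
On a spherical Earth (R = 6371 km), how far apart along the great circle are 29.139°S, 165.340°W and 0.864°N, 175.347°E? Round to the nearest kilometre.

Δλ = 175.347 − -165.340 = 340.687°; wrapped into (−180°, 180°]: -19.313°.
Δφ = 0.864 − -29.139 = 30.003°.
a = sin²(Δφ/2) + cos φ₁ · cos φ₂ · sin²(Δλ/2) = 0.091574.
c = 2·atan2(√a, √(1−a)) = 0.61486 rad → d = 6371·c ≈ 3917.29 km.

3917 km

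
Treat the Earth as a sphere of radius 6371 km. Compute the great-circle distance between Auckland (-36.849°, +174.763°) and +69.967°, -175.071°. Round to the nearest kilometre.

11906 km

Δλ = -175.071 − 174.763 = -349.834°; wrapped into (−180°, 180°]: 10.166°.
Δφ = 69.967 − -36.849 = 106.816°.
a = sin²(Δφ/2) + cos φ₁ · cos φ₂ · sin²(Δλ/2) = 0.646801.
c = 2·atan2(√a, √(1−a)) = 1.86879 rad → d = 6371·c ≈ 11906.06 km.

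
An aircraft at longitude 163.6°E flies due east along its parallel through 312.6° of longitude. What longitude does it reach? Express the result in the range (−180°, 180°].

116.2°E

Start at +163.6°; shift +312.6° → +476.2°.
+476.2° lies outside (−180°, 180°]; subtract 360° → +116.2°.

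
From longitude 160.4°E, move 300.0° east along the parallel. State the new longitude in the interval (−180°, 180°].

Start at +160.4°; shift +300.0° → +460.4°.
+460.4° lies outside (−180°, 180°]; subtract 360° → +100.4°.

100.4°E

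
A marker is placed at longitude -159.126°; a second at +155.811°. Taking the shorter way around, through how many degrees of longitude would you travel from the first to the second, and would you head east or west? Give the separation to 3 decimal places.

45.063° west

Raw difference: 155.811 − -159.126 = 314.937°.
Normalise into (−180°, 180°]: 314.937° − 360° = -45.063°.
Negative ⇒ the second point lies to the west; separation 45.063°.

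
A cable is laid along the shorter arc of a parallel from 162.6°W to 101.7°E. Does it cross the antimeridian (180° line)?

Yes

Naïve |101.7 − -162.6| = 264.3° > 180°, so the shorter arc goes the other way round — across 180°.
Signed shortest Δλ = ((101.7 − -162.6 + 180) mod 360) − 180 = -95.7°.
Going west by 95.7° from -162.6° passes through 180° before reaching +101.7°.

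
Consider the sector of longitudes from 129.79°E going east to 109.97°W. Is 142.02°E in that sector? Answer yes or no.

Band width going east from +129.79° to -109.97°: ((-109.97 − 129.79) mod 360) = 120.24°.
Offset of +142.02° east of the west edge: ((142.02 − 129.79) mod 360) = 12.23°.
12.23° ≤ 120.24° ⇒ inside.

Yes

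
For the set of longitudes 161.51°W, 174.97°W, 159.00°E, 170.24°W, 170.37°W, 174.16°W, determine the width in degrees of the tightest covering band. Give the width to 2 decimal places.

Sort the longitudes: -174.97°, -174.16°, -170.37°, -170.24°, -161.51°, +159.00°.
Eastward gaps between consecutive values (wrapping around): 0.81°, 3.79°, 0.13°, 8.73°, 320.51°, 26.03°.
Largest gap = 320.51° ⇒ minimal covering band is its complement: 360° − 320.51° = 39.49°.
Band runs from +159.00° eastward to -161.51°, crossing the antimeridian.

39.49°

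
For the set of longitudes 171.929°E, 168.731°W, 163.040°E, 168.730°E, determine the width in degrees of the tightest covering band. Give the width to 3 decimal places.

28.229°

Sort the longitudes: -168.731°, +163.040°, +168.730°, +171.929°.
Eastward gaps between consecutive values (wrapping around): 331.771°, 5.690°, 3.199°, 19.340°.
Largest gap = 331.771° ⇒ minimal covering band is its complement: 360° − 331.771° = 28.229°.
Band runs from +163.040° eastward to -168.731°, crossing the antimeridian.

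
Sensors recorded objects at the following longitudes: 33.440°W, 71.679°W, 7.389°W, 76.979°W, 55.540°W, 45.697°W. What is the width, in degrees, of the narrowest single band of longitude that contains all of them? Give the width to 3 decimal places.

Sort the longitudes: -76.979°, -71.679°, -55.540°, -45.697°, -33.440°, -7.389°.
Eastward gaps between consecutive values (wrapping around): 5.300°, 16.139°, 9.843°, 12.257°, 26.051°, 290.410°.
Largest gap = 290.410° ⇒ minimal covering band is its complement: 360° − 290.410° = 69.590°.
Band runs from -76.979° eastward to -7.389°.

69.590°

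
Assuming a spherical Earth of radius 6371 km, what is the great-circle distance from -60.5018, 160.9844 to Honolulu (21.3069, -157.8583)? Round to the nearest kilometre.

Δλ = -157.8583 − 160.9844 = -318.8427°; wrapped into (−180°, 180°]: 41.1573°.
Δφ = 21.3069 − -60.5018 = 81.8087°.
a = sin²(Δφ/2) + cos φ₁ · cos φ₂ · sin²(Δλ/2) = 0.485437.
c = 2·atan2(√a, √(1−a)) = 1.54167 rad → d = 6371·c ≈ 9821.95 km.

9822 km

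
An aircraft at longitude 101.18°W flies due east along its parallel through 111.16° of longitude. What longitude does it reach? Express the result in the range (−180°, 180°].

Start at -101.18°; shift +111.16° → +9.98°.
+9.98° already lies in (−180°, 180°].

9.98°E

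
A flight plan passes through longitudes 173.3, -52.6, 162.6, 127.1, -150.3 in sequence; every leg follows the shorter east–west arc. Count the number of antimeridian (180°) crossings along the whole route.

3

Leg 1: +173.3° → -52.6°, shortest Δλ = 134.1° (east) — crosses 180°.
Leg 2: -52.6° → +162.6°, shortest Δλ = -144.8° (west) — crosses 180°.
Leg 3: +162.6° → +127.1°, shortest Δλ = -35.5° (west) — does not cross 180°.
Leg 4: +127.1° → -150.3°, shortest Δλ = 82.6° (east) — crosses 180°.
Total crossings: 3.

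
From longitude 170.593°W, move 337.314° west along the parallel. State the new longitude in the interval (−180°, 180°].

Start at -170.593°; shift −337.314° → -507.907°.
-507.907° lies outside (−180°, 180°]; add 360° → -147.907°.

147.907°W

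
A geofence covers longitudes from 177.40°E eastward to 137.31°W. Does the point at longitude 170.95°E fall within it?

No

Band width going east from +177.40° to -137.31°: ((-137.31 − 177.40) mod 360) = 45.29°.
Offset of +170.95° east of the west edge: ((170.95 − 177.40) mod 360) = 353.55°.
353.55° > 45.29° ⇒ outside.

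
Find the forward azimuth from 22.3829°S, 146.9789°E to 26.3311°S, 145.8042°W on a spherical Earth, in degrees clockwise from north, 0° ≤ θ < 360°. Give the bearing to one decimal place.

108.6°

Δλ = -145.8042 − 146.9789 = -292.7831°; wrapped into (−180°, 180°]: 67.2169°.
θ = atan2( sin Δλ · cos φ₂ , cos φ₁ · sin φ₂ − sin φ₁ · cos φ₂ · cos Δλ )
  = atan2(0.82632, -0.27798) = 108.593° → normalised to [0°, 360°): 108.593°.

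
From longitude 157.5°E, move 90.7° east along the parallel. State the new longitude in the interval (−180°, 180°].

Start at +157.5°; shift +90.7° → +248.2°.
+248.2° lies outside (−180°, 180°]; subtract 360° → -111.8°.

111.8°W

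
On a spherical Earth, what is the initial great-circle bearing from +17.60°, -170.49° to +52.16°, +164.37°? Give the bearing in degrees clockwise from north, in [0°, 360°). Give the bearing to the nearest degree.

336°

Δλ = 164.37 − -170.49 = 334.86°; wrapped into (−180°, 180°]: -25.14°.
θ = atan2( sin Δλ · cos φ₂ , cos φ₁ · sin φ₂ − sin φ₁ · cos φ₂ · cos Δλ )
  = atan2(-0.26062, 0.58484) = -24.019° → normalised to [0°, 360°): 335.981°.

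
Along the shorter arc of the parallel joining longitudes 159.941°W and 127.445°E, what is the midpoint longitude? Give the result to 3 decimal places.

Signed shortest Δλ from -159.941° to +127.445° is -72.614°.
Midpoint longitude = -159.941° + (-72.614°)/2 = -159.941° − 36.307° = -196.248°.
Normalise into (−180°, 180°]: +163.752°.
(The naïve average (-159.941 + +127.445)/2 = -16.248° is on the wrong side of the globe.)

163.752°E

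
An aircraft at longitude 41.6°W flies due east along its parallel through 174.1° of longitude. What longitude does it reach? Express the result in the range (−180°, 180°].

132.5°E

Start at -41.6°; shift +174.1° → +132.5°.
+132.5° already lies in (−180°, 180°].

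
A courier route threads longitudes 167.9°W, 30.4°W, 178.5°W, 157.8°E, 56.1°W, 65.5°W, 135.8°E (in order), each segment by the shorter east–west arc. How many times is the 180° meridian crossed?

Leg 1: -167.9° → -30.4°, shortest Δλ = 137.5° (east) — does not cross 180°.
Leg 2: -30.4° → -178.5°, shortest Δλ = -148.1° (west) — does not cross 180°.
Leg 3: -178.5° → +157.8°, shortest Δλ = -23.7° (west) — crosses 180°.
Leg 4: +157.8° → -56.1°, shortest Δλ = 146.1° (east) — crosses 180°.
Leg 5: -56.1° → -65.5°, shortest Δλ = -9.4° (west) — does not cross 180°.
Leg 6: -65.5° → +135.8°, shortest Δλ = -158.7° (west) — crosses 180°.
Total crossings: 3.

3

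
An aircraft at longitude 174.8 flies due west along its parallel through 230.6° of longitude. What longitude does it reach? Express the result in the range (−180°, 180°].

-55.8°

Start at +174.8°; shift −230.6° → -55.8°.
-55.8° already lies in (−180°, 180°].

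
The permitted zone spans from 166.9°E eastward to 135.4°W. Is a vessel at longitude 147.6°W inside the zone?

Band width going east from +166.9° to -135.4°: ((-135.4 − 166.9) mod 360) = 57.7°.
Offset of -147.6° east of the west edge: ((-147.6 − 166.9) mod 360) = 45.5°.
45.5° ≤ 57.7° ⇒ inside.

Yes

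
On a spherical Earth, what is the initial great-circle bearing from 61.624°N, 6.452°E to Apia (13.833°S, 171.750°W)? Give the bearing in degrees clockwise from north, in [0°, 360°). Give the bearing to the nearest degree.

358°

Δλ = -171.750 − 6.452 = -178.202°.
θ = atan2( sin Δλ · cos φ₂ , cos φ₁ · sin φ₂ − sin φ₁ · cos φ₂ · cos Δλ )
  = atan2(-0.03047, 0.74028) = -2.357° → normalised to [0°, 360°): 357.643°.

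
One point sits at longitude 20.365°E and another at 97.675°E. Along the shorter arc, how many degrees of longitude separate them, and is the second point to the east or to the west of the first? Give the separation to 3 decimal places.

Raw difference: 97.675 − 20.365 = 77.31°.
Normalise into (−180°, 180°]: 77.31° stays 77.31°.
Positive ⇒ the second point lies to the east; separation 77.310°.

77.310° east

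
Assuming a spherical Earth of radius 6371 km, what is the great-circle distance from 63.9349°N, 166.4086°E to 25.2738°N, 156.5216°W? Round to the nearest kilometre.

Δλ = -156.5216 − 166.4086 = -322.9302°; wrapped into (−180°, 180°]: 37.0698°.
Δφ = 25.2738 − 63.9349 = -38.6611°.
a = sin²(Δφ/2) + cos φ₁ · cos φ₂ · sin²(Δλ/2) = 0.149723.
c = 2·atan2(√a, √(1−a)) = 0.79462 rad → d = 6371·c ≈ 5062.54 km.

5063 km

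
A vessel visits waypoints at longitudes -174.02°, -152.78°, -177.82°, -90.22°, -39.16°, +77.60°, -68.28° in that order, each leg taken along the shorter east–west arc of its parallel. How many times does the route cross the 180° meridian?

0

Leg 1: -174.02° → -152.78°, shortest Δλ = 21.24° (east) — does not cross 180°.
Leg 2: -152.78° → -177.82°, shortest Δλ = -25.04° (west) — does not cross 180°.
Leg 3: -177.82° → -90.22°, shortest Δλ = 87.6° (east) — does not cross 180°.
Leg 4: -90.22° → -39.16°, shortest Δλ = 51.06° (east) — does not cross 180°.
Leg 5: -39.16° → +77.60°, shortest Δλ = 116.76° (east) — does not cross 180°.
Leg 6: +77.60° → -68.28°, shortest Δλ = -145.88° (west) — does not cross 180°.
Total crossings: 0.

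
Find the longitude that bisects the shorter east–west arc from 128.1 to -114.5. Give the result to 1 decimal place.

-173.2°

Signed shortest Δλ from +128.1° to -114.5° is +117.4°.
Midpoint longitude = +128.1° + (+117.4°)/2 = +128.1° + 58.7° = +186.8°.
Normalise into (−180°, 180°]: -173.2°.
(The naïve average (+128.1 + -114.5)/2 = 6.8° is on the wrong side of the globe.)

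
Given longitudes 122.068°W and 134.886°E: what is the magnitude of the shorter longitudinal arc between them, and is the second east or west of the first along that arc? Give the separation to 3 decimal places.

103.046° west

Raw difference: 134.886 − -122.068 = 256.954°.
Normalise into (−180°, 180°]: 256.954° − 360° = -103.046°.
Negative ⇒ the second point lies to the west; separation 103.046°.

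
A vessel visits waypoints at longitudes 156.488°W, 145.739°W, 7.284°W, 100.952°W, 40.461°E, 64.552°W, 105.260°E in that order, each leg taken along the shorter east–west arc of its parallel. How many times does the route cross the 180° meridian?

0

Leg 1: -156.488° → -145.739°, shortest Δλ = 10.749° (east) — does not cross 180°.
Leg 2: -145.739° → -7.284°, shortest Δλ = 138.455° (east) — does not cross 180°.
Leg 3: -7.284° → -100.952°, shortest Δλ = -93.668° (west) — does not cross 180°.
Leg 4: -100.952° → +40.461°, shortest Δλ = 141.413° (east) — does not cross 180°.
Leg 5: +40.461° → -64.552°, shortest Δλ = -105.013° (west) — does not cross 180°.
Leg 6: -64.552° → +105.260°, shortest Δλ = 169.812° (east) — does not cross 180°.
Total crossings: 0.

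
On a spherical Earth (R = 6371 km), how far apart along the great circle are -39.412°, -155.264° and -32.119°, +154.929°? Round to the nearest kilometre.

4509 km

Δλ = 154.929 − -155.264 = 310.193°; wrapped into (−180°, 180°]: -49.807°.
Δφ = -32.119 − -39.412 = 7.293°.
a = sin²(Δφ/2) + cos φ₁ · cos φ₂ · sin²(Δλ/2) = 0.120073.
c = 2·atan2(√a, √(1−a)) = 0.70771 rad → d = 6371·c ≈ 4508.81 km.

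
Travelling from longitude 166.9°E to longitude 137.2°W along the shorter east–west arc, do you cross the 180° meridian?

Yes

Naïve |-137.2 − 166.9| = 304.1° > 180°, so the shorter arc goes the other way round — across 180°.
Signed shortest Δλ = ((-137.2 − 166.9 + 180) mod 360) − 180 = 55.9°.
Going east by 55.9° from +166.9° passes through 180° before reaching -137.2°.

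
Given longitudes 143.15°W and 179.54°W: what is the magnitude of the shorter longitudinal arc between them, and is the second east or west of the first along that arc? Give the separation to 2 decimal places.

Raw difference: -179.54 − -143.15 = -36.39°.
Normalise into (−180°, 180°]: -36.39° stays -36.39°.
Negative ⇒ the second point lies to the west; separation 36.39°.

36.39° west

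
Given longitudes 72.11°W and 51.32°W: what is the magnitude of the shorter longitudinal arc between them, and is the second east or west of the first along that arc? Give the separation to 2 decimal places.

20.79° east

Raw difference: -51.32 − -72.11 = 20.79°.
Normalise into (−180°, 180°]: 20.79° stays 20.79°.
Positive ⇒ the second point lies to the east; separation 20.79°.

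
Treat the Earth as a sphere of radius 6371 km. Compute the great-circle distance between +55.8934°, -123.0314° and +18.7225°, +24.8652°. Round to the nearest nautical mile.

Δλ = 24.8652 − -123.0314 = 147.8966°.
Δφ = 18.7225 − 55.8934 = -37.1709°.
a = sin²(Δφ/2) + cos φ₁ · cos φ₂ · sin²(Δλ/2) = 0.592042.
c = 2·atan2(√a, √(1−a)) = 1.75594 rad → d = 6371·c ≈ 11187.07 km ≈ 6040.53 nmi.

6041 nmi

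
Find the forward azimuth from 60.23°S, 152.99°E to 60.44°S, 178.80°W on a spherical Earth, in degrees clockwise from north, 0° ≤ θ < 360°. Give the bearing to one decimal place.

103.2°

Δλ = -178.80 − 152.99 = -331.79°; wrapped into (−180°, 180°]: 28.21°.
θ = atan2( sin Δλ · cos φ₂ , cos φ₁ · sin φ₂ − sin φ₁ · cos φ₂ · cos Δλ )
  = atan2(0.23320, -0.05453) = 103.161° → normalised to [0°, 360°): 103.161°.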